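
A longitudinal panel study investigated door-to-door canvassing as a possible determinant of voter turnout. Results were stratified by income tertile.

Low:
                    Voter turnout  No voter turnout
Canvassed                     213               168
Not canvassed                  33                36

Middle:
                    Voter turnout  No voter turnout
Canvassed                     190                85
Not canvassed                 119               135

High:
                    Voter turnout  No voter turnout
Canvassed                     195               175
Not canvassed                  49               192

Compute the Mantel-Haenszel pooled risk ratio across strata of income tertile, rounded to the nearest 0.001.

1.681

RR_MH = Σ(aᵢ·n₀ᵢ/nᵢ) / Σ(cᵢ·n₁ᵢ/nᵢ), with n₁ᵢ = aᵢ+bᵢ (exposed), n₀ᵢ = cᵢ+dᵢ (unexposed), nᵢ = n₁ᵢ+n₀ᵢ.
Stratum 1 (Low): n₁ = 381, n₀ = 69, n = 450; a·n₀/n = 213·69/450 = 32.6600; c·n₁/n = 33·381/450 = 27.9400
Stratum 2 (Middle): n₁ = 275, n₀ = 254, n = 529; a·n₀/n = 190·254/529 = 91.2287; c·n₁/n = 119·275/529 = 61.8620
Stratum 3 (High): n₁ = 370, n₀ = 241, n = 611; a·n₀/n = 195·241/611 = 76.9149; c·n₁/n = 49·370/611 = 29.6727
RR_MH = (32.6600 + 91.2287 + 76.9149) / (27.9400 + 61.8620 + 29.6727) = 200.8036 / 119.4747 = 1.68072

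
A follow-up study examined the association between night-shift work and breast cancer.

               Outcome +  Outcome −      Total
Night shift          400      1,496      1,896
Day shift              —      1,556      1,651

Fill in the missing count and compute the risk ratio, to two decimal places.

The missing cell is in the unexposed row: 1651 − 1556 = 95.
So a = 400, b = 1496, c = 95, d = 1556.
RR = [a/(a+b)] / [c/(c+d)] = (400/1896) / (95/1651) = 0.21097/0.05754 = 3.66644

3.67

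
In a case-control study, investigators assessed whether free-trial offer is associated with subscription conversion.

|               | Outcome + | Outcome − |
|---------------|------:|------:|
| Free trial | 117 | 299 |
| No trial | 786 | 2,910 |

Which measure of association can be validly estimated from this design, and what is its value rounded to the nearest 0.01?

1.45

Cells: a = 117, b = 299, c = 786, d = 2910.
This is a case-control study: participants were sampled on outcome status, so risks in the source population cannot be estimated directly — relative risk is not valid here. The odds ratio is the appropriate measure.
OR = (a·d)/(b·c) = (117 × 2910) / (299 × 786) = 340470 / 235014 = 1.44872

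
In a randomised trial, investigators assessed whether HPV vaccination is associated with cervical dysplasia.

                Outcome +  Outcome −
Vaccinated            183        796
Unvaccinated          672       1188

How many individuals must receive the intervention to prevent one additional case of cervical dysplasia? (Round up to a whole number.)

Risk in treated group = 183/979 = 0.18693; risk in control = 672/1860 = 0.36129.
Absolute risk reduction = 0.36129 − 0.18693 = 0.17436
NNT = 1 / ARR = 1 / 0.17436 = 5.735 → round up → 6

6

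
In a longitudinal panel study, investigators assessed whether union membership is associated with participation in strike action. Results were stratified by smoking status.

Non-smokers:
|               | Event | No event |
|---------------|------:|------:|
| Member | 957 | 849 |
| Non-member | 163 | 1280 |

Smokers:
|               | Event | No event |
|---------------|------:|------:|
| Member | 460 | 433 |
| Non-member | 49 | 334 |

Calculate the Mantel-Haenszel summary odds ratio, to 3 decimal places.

OR_MH = Σ(aᵢdᵢ/nᵢ) / Σ(bᵢcᵢ/nᵢ), where nᵢ is the stratum total.
Stratum 1 (Non-smokers): n = 3249; a·d/n = 957·1280/3249 = 377.0268; b·c/n = 849·163/3249 = 42.5937
Stratum 2 (Smokers): n = 1276; a·d/n = 460·334/1276 = 120.4075; b·c/n = 433·49/1276 = 16.6277
OR_MH = (377.0268 + 120.4075) / (42.5937 + 16.6277) = 497.4343 / 59.2215 = 8.39956

8.400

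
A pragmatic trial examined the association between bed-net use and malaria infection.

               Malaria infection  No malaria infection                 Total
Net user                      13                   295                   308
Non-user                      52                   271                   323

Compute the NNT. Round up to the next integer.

9

Risk in treated group = 13/308 = 0.04221; risk in control = 52/323 = 0.16099.
Absolute risk reduction = 0.16099 − 0.04221 = 0.11878
NNT = 1 / ARR = 1 / 0.11878 = 8.419 → round up → 9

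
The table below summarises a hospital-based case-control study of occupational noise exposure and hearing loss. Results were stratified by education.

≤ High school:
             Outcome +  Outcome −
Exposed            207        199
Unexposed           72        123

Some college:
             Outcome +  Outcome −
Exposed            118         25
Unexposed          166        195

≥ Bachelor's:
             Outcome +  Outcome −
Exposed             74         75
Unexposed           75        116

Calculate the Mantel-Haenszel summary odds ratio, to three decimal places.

OR_MH = Σ(aᵢdᵢ/nᵢ) / Σ(bᵢcᵢ/nᵢ), where nᵢ is the stratum total.
Stratum 1 (≤ High school): n = 601; a·d/n = 207·123/601 = 42.3644; b·c/n = 199·72/601 = 23.8403
Stratum 2 (Some college): n = 504; a·d/n = 118·195/504 = 45.6548; b·c/n = 25·166/504 = 8.2341
Stratum 3 (≥ Bachelor's): n = 340; a·d/n = 74·116/340 = 25.2471; b·c/n = 75·75/340 = 16.5441
OR_MH = (42.3644 + 45.6548 + 25.2471) / (23.8403 + 8.2341 + 16.5441) = 113.2662 / 48.6185 = 2.32969

2.330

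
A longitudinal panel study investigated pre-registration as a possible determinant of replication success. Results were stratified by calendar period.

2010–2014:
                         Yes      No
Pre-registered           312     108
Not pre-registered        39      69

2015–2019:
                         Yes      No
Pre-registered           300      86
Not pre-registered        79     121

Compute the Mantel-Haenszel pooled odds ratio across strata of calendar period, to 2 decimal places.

OR_MH = Σ(aᵢdᵢ/nᵢ) / Σ(bᵢcᵢ/nᵢ), where nᵢ is the stratum total.
Stratum 1 (2010–2014): n = 528; a·d/n = 312·69/528 = 40.7727; b·c/n = 108·39/528 = 7.9773
Stratum 2 (2015–2019): n = 586; a·d/n = 300·121/586 = 61.9454; b·c/n = 86·79/586 = 11.5939
OR_MH = (40.7727 + 61.9454) / (7.9773 + 11.5939) = 102.7181 / 19.5711 = 5.24845

5.25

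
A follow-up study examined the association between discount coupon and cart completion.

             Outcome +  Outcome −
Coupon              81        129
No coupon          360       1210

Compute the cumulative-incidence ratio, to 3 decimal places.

1.682

Cells: a = 81, b = 129, c = 360, d = 1210.
Risk in exposed = 81/210 = 0.38571; risk in unexposed = 360/1570 = 0.22930.
RR = 0.38571 / 0.22930 = 1.68214
The risk among the exposed is 1.68 times that among the unexposed.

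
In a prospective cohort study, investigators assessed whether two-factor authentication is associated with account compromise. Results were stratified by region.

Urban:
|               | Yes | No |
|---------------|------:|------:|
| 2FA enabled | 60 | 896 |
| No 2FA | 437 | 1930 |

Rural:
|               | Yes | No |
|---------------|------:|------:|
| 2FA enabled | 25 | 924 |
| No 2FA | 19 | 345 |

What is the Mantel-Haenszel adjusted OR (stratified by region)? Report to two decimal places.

0.32

OR_MH = Σ(aᵢdᵢ/nᵢ) / Σ(bᵢcᵢ/nᵢ), where nᵢ is the stratum total.
Stratum 1 (Urban): n = 3323; a·d/n = 60·1930/3323 = 34.8480; b·c/n = 896·437/3323 = 117.8309
Stratum 2 (Rural): n = 1313; a·d/n = 25·345/1313 = 6.5689; b·c/n = 924·19/1313 = 13.3709
OR_MH = (34.8480 + 6.5689) / (117.8309 + 13.3709) = 41.4170 / 131.2018 = 0.31567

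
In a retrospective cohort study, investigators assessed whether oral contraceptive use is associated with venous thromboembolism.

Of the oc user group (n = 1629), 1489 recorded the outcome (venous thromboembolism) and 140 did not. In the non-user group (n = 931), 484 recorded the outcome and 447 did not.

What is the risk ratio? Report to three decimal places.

From the description: a = 1489, b = 140, c = 484, d = 447.
Risk in exposed = 1489/1629 = 0.91406; risk in unexposed = 484/931 = 0.51987.
RR = 0.91406 / 0.51987 = 1.75824
The risk among the exposed is 1.76 times that among the unexposed.

1.758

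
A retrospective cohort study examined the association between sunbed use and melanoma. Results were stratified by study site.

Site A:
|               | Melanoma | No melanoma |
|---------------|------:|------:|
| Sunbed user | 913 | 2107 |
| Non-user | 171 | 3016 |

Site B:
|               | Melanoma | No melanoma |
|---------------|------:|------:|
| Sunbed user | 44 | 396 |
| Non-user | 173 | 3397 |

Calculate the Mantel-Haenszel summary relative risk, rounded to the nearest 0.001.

RR_MH = Σ(aᵢ·n₀ᵢ/nᵢ) / Σ(cᵢ·n₁ᵢ/nᵢ), with n₁ᵢ = aᵢ+bᵢ (exposed), n₀ᵢ = cᵢ+dᵢ (unexposed), nᵢ = n₁ᵢ+n₀ᵢ.
Stratum 1 (Site A): n₁ = 3020, n₀ = 3187, n = 6207; a·n₀/n = 913·3187/6207 = 468.7822; c·n₁/n = 171·3020/6207 = 83.1996
Stratum 2 (Site B): n₁ = 440, n₀ = 3570, n = 4010; a·n₀/n = 44·3570/4010 = 39.1721; c·n₁/n = 173·440/4010 = 18.9825
RR_MH = (468.7822 + 39.1721) / (83.1996 + 18.9825) = 507.9543 / 102.1822 = 4.97107

4.971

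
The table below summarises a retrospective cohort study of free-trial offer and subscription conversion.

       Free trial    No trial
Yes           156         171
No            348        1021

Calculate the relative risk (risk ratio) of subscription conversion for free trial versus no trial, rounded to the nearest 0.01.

Reading the table with exposure as columns: a = 156 (Free trial, case), b = 348 (Free trial, non-case), c = 171 (No trial, case), d = 1021.
Risk in exposed = 156/504 = 0.30952; risk in unexposed = 171/1192 = 0.14346.
RR = 0.30952 / 0.14346 = 2.15762
The risk among the exposed is 2.16 times that among the unexposed.

2.16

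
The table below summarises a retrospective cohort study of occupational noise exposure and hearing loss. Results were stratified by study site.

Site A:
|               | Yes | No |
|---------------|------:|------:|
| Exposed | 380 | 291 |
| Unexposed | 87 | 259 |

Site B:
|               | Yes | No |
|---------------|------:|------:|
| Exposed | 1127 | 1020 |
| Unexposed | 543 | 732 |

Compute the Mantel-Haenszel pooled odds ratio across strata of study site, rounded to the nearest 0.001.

OR_MH = Σ(aᵢdᵢ/nᵢ) / Σ(bᵢcᵢ/nᵢ), where nᵢ is the stratum total.
Stratum 1 (Site A): n = 1017; a·d/n = 380·259/1017 = 96.7748; b·c/n = 291·87/1017 = 24.8938
Stratum 2 (Site B): n = 3422; a·d/n = 1127·732/3422 = 241.0766; b·c/n = 1020·543/3422 = 161.8527
OR_MH = (96.7748 + 241.0766) / (24.8938 + 161.8527) = 337.8514 / 186.7465 = 1.80914

1.809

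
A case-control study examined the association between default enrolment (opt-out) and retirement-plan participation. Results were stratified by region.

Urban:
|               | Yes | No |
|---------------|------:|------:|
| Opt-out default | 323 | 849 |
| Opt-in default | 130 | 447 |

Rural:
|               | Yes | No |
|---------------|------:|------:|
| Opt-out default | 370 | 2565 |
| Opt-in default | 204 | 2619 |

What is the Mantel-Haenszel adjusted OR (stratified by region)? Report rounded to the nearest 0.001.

OR_MH = Σ(aᵢdᵢ/nᵢ) / Σ(bᵢcᵢ/nᵢ), where nᵢ is the stratum total.
Stratum 1 (Urban): n = 1749; a·d/n = 323·447/1749 = 82.5506; b·c/n = 849·130/1749 = 63.1046
Stratum 2 (Rural): n = 5758; a·d/n = 370·2619/5758 = 168.2928; b·c/n = 2565·204/5758 = 90.8753
OR_MH = (82.5506 + 168.2928) / (63.1046 + 90.8753) = 250.8434 / 153.9799 = 1.62907

1.629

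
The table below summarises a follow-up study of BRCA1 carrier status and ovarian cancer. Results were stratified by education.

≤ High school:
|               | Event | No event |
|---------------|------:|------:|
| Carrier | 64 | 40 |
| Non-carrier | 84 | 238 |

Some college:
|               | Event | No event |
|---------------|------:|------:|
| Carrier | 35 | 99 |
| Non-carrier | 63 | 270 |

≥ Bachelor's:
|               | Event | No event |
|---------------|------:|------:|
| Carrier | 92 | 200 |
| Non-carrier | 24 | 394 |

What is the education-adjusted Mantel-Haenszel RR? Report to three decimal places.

2.631

RR_MH = Σ(aᵢ·n₀ᵢ/nᵢ) / Σ(cᵢ·n₁ᵢ/nᵢ), with n₁ᵢ = aᵢ+bᵢ (exposed), n₀ᵢ = cᵢ+dᵢ (unexposed), nᵢ = n₁ᵢ+n₀ᵢ.
Stratum 1 (≤ High school): n₁ = 104, n₀ = 322, n = 426; a·n₀/n = 64·322/426 = 48.3756; c·n₁/n = 84·104/426 = 20.5070
Stratum 2 (Some college): n₁ = 134, n₀ = 333, n = 467; a·n₀/n = 35·333/467 = 24.9572; c·n₁/n = 63·134/467 = 18.0771
Stratum 3 (≥ Bachelor's): n₁ = 292, n₀ = 418, n = 710; a·n₀/n = 92·418/710 = 54.1634; c·n₁/n = 24·292/710 = 9.8704
RR_MH = (48.3756 + 24.9572 + 54.1634) / (20.5070 + 18.0771 + 9.8704) = 127.4961 / 48.4546 = 2.63125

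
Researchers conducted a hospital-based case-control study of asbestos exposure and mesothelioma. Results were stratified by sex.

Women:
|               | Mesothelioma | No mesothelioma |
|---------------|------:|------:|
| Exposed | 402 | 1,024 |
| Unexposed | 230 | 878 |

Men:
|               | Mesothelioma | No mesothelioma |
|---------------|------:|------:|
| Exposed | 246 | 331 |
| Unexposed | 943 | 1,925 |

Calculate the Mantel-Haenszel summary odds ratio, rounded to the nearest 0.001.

1.508

OR_MH = Σ(aᵢdᵢ/nᵢ) / Σ(bᵢcᵢ/nᵢ), where nᵢ is the stratum total.
Stratum 1 (Women): n = 2534; a·d/n = 402·878/2534 = 139.2881; b·c/n = 1024·230/2534 = 92.9440
Stratum 2 (Men): n = 3445; a·d/n = 246·1925/3445 = 137.4601; b·c/n = 331·943/3445 = 90.6046
OR_MH = (139.2881 + 137.4601) / (92.9440 + 90.6046) = 276.7482 / 183.5486 = 1.50777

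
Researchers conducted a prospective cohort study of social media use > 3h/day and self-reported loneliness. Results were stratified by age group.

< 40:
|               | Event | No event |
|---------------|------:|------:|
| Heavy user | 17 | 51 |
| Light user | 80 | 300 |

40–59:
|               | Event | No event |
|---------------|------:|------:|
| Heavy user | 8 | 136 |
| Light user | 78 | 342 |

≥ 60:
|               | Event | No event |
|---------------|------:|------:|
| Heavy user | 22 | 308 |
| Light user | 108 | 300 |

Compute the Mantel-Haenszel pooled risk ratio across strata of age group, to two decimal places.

RR_MH = Σ(aᵢ·n₀ᵢ/nᵢ) / Σ(cᵢ·n₁ᵢ/nᵢ), with n₁ᵢ = aᵢ+bᵢ (exposed), n₀ᵢ = cᵢ+dᵢ (unexposed), nᵢ = n₁ᵢ+n₀ᵢ.
Stratum 1 (< 40): n₁ = 68, n₀ = 380, n = 448; a·n₀/n = 17·380/448 = 14.4196; c·n₁/n = 80·68/448 = 12.1429
Stratum 2 (40–59): n₁ = 144, n₀ = 420, n = 564; a·n₀/n = 8·420/564 = 5.9574; c·n₁/n = 78·144/564 = 19.9149
Stratum 3 (≥ 60): n₁ = 330, n₀ = 408, n = 738; a·n₀/n = 22·408/738 = 12.1626; c·n₁/n = 108·330/738 = 48.2927
RR_MH = (14.4196 + 5.9574 + 12.1626) / (12.1429 + 19.9149 + 48.2927) = 32.5397 / 80.3504 = 0.40497

0.40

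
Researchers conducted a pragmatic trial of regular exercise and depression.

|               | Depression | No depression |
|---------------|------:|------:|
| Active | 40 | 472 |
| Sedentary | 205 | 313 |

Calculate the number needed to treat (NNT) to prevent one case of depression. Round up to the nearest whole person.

4

Risk in treated group = 40/512 = 0.07812; risk in control = 205/518 = 0.39575.
Absolute risk reduction = 0.39575 − 0.07812 = 0.31763
NNT = 1 / ARR = 1 / 0.31763 = 3.148 → round up → 4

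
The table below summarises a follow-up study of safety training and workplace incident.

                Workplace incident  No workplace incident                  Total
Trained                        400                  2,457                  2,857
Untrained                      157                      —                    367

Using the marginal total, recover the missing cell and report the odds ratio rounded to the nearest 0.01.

The missing cell is in the unexposed row: 367 − 157 = 210.
So a = 400, b = 2457, c = 157, d = 210.
OR = (a·d)/(b·c) = (400 × 210) / (2457 × 157) = 84000 / 385749 = 0.21776

0.22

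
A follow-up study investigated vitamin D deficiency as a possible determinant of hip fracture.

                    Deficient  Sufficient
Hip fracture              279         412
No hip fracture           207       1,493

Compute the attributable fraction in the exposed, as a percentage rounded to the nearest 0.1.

62.3

Reading the table with exposure as columns: a = 279 (Deficient, case), b = 207 (Deficient, non-case), c = 412 (Sufficient, case), d = 1493.
Risk in exposed = 279/486 = 0.57407; risk in unexposed = 412/1905 = 0.21627.
RR = 0.57407/0.21627 = 2.65440
AR% = (RR − 1)/RR × 100 = (2.65440 − 1)/2.65440 × 100 = 62.3266%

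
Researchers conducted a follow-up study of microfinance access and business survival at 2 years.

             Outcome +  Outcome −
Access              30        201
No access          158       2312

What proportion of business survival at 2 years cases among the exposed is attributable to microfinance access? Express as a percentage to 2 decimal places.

Cells: a = 30, b = 201, c = 158, d = 2312.
Risk in exposed = 30/231 = 0.12987; risk in unexposed = 158/2470 = 0.06397.
RR = 0.12987/0.06397 = 2.03025
AR% = (RR − 1)/RR × 100 = (2.03025 − 1)/2.03025 × 100 = 50.7449%

50.74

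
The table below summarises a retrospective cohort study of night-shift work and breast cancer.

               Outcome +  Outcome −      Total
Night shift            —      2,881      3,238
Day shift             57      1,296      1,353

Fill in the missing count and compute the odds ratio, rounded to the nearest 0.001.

2.817

The missing cell is in the exposed row: 3238 − 2881 = 357.
So a = 357, b = 2881, c = 57, d = 1296.
OR = (a·d)/(b·c) = (357 × 1296) / (2881 × 57) = 462672 / 164217 = 2.81744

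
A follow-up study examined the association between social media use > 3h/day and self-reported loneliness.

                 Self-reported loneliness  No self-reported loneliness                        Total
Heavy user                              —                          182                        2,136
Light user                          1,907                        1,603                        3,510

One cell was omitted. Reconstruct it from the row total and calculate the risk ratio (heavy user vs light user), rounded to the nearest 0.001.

1.684

The missing cell is in the exposed row: 2136 − 182 = 1954.
So a = 1954, b = 182, c = 1907, d = 1603.
RR = [a/(a+b)] / [c/(c+d)] = (1954/2136) / (1907/3510) = 0.91479/0.54330 = 1.68376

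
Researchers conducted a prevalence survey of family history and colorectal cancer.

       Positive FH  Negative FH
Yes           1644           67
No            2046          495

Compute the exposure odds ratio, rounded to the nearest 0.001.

5.936

Reading the table with exposure as columns: a = 1644 (Positive FH, case), b = 2046 (Positive FH, non-case), c = 67 (Negative FH, case), d = 495.
OR = (a·d)/(b·c) = (1644 × 495) / (2046 × 67) = 813780 / 137082 = 5.93645
The odds of colorectal cancer are about 5.94 times as high in the positive fh group.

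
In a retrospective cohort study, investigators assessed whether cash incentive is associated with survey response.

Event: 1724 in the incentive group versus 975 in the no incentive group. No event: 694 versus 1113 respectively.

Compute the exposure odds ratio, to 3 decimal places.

From the description: a = 1724, b = 694, c = 975, d = 1113.
OR = (a·d)/(b·c) = (1724 × 1113) / (694 × 975) = 1918812 / 676650 = 2.83575
The odds of survey response are about 2.84 times as high in the incentive group.

2.836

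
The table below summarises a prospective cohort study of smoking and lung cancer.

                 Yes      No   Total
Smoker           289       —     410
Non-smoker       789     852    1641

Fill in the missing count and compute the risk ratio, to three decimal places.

The missing cell is in the exposed row: 410 − 289 = 121.
So a = 289, b = 121, c = 789, d = 852.
RR = [a/(a+b)] / [c/(c+d)] = (289/410) / (789/1641) = 0.70488/0.48080 = 1.46604

1.466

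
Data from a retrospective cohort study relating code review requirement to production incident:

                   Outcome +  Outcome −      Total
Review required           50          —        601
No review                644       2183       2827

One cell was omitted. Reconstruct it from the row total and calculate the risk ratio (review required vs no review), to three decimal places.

0.365

The missing cell is in the exposed row: 601 − 50 = 551.
So a = 50, b = 551, c = 644, d = 2183.
RR = [a/(a+b)] / [c/(c+d)] = (50/601) / (644/2827) = 0.08319/0.22780 = 0.36520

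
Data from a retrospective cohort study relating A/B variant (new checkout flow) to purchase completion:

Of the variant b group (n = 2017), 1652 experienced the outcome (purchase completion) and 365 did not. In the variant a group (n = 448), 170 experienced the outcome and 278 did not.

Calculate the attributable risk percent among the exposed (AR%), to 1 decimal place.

From the description: a = 1652, b = 365, c = 170, d = 278.
Risk in exposed = 1652/2017 = 0.81904; risk in unexposed = 170/448 = 0.37946.
RR = 0.81904/0.37946 = 2.15841
AR% = (RR − 1)/RR × 100 = (2.15841 − 1)/2.15841 × 100 = 53.6695%

53.7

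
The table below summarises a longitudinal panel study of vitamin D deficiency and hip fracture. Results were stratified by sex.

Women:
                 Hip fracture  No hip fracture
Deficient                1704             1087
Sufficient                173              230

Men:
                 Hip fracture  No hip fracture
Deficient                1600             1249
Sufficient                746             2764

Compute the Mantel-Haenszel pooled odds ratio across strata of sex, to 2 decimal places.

OR_MH = Σ(aᵢdᵢ/nᵢ) / Σ(bᵢcᵢ/nᵢ), where nᵢ is the stratum total.
Stratum 1 (Women): n = 3194; a·d/n = 1704·230/3194 = 122.7051; b·c/n = 1087·173/3194 = 58.8763
Stratum 2 (Men): n = 6359; a·d/n = 1600·2764/6359 = 695.4553; b·c/n = 1249·746/6359 = 146.5252
OR_MH = (122.7051 + 695.4553) / (58.8763 + 146.5252) = 818.1603 / 205.4016 = 3.98322

3.98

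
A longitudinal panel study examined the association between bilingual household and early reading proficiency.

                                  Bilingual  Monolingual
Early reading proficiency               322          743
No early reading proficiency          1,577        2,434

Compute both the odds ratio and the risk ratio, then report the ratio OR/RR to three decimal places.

Reading the table with exposure as columns: a = 322 (Bilingual, case), b = 1577 (Bilingual, non-case), c = 743 (Monolingual, case), d = 2434.
OR = (322·2434)/(1577·743) = 783748/1171711 = 0.66889
Risk in exposed = 322/1899 = 0.16956; risk in unexposed = 743/3177 = 0.23387; RR = 0.72504
OR/RR = 0.66889 / 0.72504 = 0.92256
The outcome is not rare, so the OR lies further from 1 than the RR.

0.923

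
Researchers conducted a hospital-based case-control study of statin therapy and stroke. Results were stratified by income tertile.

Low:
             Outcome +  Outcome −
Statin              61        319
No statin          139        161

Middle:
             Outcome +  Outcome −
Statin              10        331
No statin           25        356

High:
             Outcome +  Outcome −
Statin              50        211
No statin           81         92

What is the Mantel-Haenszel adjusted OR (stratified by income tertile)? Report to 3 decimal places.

OR_MH = Σ(aᵢdᵢ/nᵢ) / Σ(bᵢcᵢ/nᵢ), where nᵢ is the stratum total.
Stratum 1 (Low): n = 680; a·d/n = 61·161/680 = 14.4426; b·c/n = 319·139/680 = 65.2074
Stratum 2 (Middle): n = 722; a·d/n = 10·356/722 = 4.9307; b·c/n = 331·25/722 = 11.4612
Stratum 3 (High): n = 434; a·d/n = 50·92/434 = 10.5991; b·c/n = 211·81/434 = 39.3802
OR_MH = (14.4426 + 4.9307 + 10.5991) / (65.2074 + 11.4612 + 39.3802) = 29.9725 / 116.0488 = 0.25827

0.258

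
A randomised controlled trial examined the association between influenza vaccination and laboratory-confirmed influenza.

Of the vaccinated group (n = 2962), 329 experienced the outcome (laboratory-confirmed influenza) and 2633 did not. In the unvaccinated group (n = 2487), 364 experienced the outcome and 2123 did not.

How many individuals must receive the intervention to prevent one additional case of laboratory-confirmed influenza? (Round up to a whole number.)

Risk in treated group = 329/2962 = 0.11107; risk in control = 364/2487 = 0.14636.
Absolute risk reduction = 0.14636 − 0.11107 = 0.03529
NNT = 1 / ARR = 1 / 0.03529 = 28.339 → round up → 29

29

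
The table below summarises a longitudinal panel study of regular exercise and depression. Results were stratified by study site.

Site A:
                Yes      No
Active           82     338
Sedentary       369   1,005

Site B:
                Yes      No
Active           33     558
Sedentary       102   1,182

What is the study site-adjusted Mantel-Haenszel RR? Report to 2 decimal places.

RR_MH = Σ(aᵢ·n₀ᵢ/nᵢ) / Σ(cᵢ·n₁ᵢ/nᵢ), with n₁ᵢ = aᵢ+bᵢ (exposed), n₀ᵢ = cᵢ+dᵢ (unexposed), nᵢ = n₁ᵢ+n₀ᵢ.
Stratum 1 (Site A): n₁ = 420, n₀ = 1374, n = 1794; a·n₀/n = 82·1374/1794 = 62.8027; c·n₁/n = 369·420/1794 = 86.3880
Stratum 2 (Site B): n₁ = 591, n₀ = 1284, n = 1875; a·n₀/n = 33·1284/1875 = 22.5984; c·n₁/n = 102·591/1875 = 32.1504
RR_MH = (62.8027 + 22.5984) / (86.3880 + 32.1504) = 85.4011 / 118.5384 = 0.72045

0.72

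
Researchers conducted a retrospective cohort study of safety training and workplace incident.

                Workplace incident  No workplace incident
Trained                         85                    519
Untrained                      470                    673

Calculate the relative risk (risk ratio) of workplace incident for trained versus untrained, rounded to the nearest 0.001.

Cells: a = 85, b = 519, c = 470, d = 673.
Risk in exposed = 85/604 = 0.14073; risk in unexposed = 470/1143 = 0.41120.
RR = 0.14073 / 0.41120 = 0.34224
The risk is 66% lower among the exposed than among the unexposed.

0.342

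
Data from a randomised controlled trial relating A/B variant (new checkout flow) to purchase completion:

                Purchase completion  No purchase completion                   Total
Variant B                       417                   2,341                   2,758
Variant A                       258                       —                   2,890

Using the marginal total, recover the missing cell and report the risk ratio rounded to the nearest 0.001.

1.694

The missing cell is in the unexposed row: 2890 − 258 = 2632.
So a = 417, b = 2341, c = 258, d = 2632.
RR = [a/(a+b)] / [c/(c+d)] = (417/2758) / (258/2890) = 0.15120/0.08927 = 1.69364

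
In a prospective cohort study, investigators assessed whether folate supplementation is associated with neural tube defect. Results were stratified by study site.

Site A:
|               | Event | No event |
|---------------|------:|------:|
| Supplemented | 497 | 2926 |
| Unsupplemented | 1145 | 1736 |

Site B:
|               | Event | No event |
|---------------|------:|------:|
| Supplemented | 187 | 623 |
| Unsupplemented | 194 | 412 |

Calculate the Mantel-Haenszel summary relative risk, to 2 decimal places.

RR_MH = Σ(aᵢ·n₀ᵢ/nᵢ) / Σ(cᵢ·n₁ᵢ/nᵢ), with n₁ᵢ = aᵢ+bᵢ (exposed), n₀ᵢ = cᵢ+dᵢ (unexposed), nᵢ = n₁ᵢ+n₀ᵢ.
Stratum 1 (Site A): n₁ = 3423, n₀ = 2881, n = 6304; a·n₀/n = 497·2881/6304 = 227.1347; c·n₁/n = 1145·3423/6304 = 621.7219
Stratum 2 (Site B): n₁ = 810, n₀ = 606, n = 1416; a·n₀/n = 187·606/1416 = 80.0297; c·n₁/n = 194·810/1416 = 110.9746
RR_MH = (227.1347 + 80.0297) / (621.7219 + 110.9746) = 307.1643 / 732.6965 = 0.41922

0.42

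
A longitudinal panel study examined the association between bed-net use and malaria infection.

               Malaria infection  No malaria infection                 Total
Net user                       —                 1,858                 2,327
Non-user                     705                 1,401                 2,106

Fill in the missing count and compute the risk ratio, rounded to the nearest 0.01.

The missing cell is in the exposed row: 2327 − 1858 = 469.
So a = 469, b = 1858, c = 705, d = 1401.
RR = [a/(a+b)] / [c/(c+d)] = (469/2327) / (705/2106) = 0.20155/0.33476 = 0.60207

0.60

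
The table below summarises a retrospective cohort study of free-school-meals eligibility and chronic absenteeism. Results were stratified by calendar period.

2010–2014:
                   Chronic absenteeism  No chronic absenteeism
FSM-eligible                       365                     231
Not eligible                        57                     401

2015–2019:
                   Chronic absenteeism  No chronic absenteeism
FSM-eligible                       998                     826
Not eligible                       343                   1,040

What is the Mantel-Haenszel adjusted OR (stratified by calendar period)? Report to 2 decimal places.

OR_MH = Σ(aᵢdᵢ/nᵢ) / Σ(bᵢcᵢ/nᵢ), where nᵢ is the stratum total.
Stratum 1 (2010–2014): n = 1054; a·d/n = 365·401/1054 = 138.8662; b·c/n = 231·57/1054 = 12.4924
Stratum 2 (2015–2019): n = 3207; a·d/n = 998·1040/3207 = 323.6420; b·c/n = 826·343/3207 = 88.3436
OR_MH = (138.8662 + 323.6420) / (12.4924 + 88.3436) = 462.5083 / 100.8360 = 4.58674

4.59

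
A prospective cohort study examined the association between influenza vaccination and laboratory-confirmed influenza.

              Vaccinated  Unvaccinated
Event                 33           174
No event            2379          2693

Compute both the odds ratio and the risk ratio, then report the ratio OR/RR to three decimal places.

Reading the table with exposure as columns: a = 33 (Vaccinated, case), b = 2379 (Vaccinated, non-case), c = 174 (Unvaccinated, case), d = 2693.
OR = (33·2693)/(2379·174) = 88869/413946 = 0.21469
Risk in exposed = 33/2412 = 0.01368; risk in unexposed = 174/2867 = 0.06069; RR = 0.22543
OR/RR = 0.21469 / 0.22543 = 0.95234
The outcome is rare in both groups, so OR ≈ RR (ratio near 1).

0.952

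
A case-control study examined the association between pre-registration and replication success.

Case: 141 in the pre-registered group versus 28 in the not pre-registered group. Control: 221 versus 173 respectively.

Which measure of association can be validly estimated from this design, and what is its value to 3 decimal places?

From the description: a = 141, b = 221, c = 28, d = 173.
This is a case-control study: participants were sampled on outcome status, so risks in the source population cannot be estimated directly — relative risk is not valid here. The odds ratio is the appropriate measure.
OR = (a·d)/(b·c) = (141 × 173) / (221 × 28) = 24393 / 6188 = 3.94198

3.942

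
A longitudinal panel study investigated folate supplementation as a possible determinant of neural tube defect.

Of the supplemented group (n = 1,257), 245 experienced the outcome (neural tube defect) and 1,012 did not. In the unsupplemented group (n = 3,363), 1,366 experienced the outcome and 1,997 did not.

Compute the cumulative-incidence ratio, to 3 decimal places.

0.480

From the description: a = 245, b = 1012, c = 1366, d = 1997.
Risk in exposed = 245/1257 = 0.19491; risk in unexposed = 1366/3363 = 0.40618.
RR = 0.19491 / 0.40618 = 0.47985
The risk is 52% lower among the exposed than among the unexposed.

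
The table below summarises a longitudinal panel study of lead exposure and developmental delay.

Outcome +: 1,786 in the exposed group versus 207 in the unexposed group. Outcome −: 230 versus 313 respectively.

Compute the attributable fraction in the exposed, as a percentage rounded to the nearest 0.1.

From the description: a = 1786, b = 230, c = 207, d = 313.
Risk in exposed = 1786/2016 = 0.88591; risk in unexposed = 207/520 = 0.39808.
RR = 0.88591/0.39808 = 2.22548
AR% = (RR − 1)/RR × 100 = (2.22548 − 1)/2.22548 × 100 = 55.0659%

55.1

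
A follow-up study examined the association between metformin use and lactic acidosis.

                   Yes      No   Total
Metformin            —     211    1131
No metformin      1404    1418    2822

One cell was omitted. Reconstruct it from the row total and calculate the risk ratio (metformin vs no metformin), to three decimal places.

The missing cell is in the exposed row: 1131 − 211 = 920.
So a = 920, b = 211, c = 1404, d = 1418.
RR = [a/(a+b)] / [c/(c+d)] = (920/1131) / (1404/2822) = 0.81344/0.49752 = 1.63499

1.635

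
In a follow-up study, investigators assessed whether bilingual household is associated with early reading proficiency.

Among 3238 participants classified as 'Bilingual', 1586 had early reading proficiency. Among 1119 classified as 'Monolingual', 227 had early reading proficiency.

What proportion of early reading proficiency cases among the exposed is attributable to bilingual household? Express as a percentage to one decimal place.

From the description: a = 1586, b = 1652, c = 227, d = 892.
Risk in exposed = 1586/3238 = 0.48981; risk in unexposed = 227/1119 = 0.20286.
RR = 0.48981/0.20286 = 2.41452
AR% = (RR − 1)/RR × 100 = (2.41452 − 1)/2.41452 × 100 = 58.5839%

58.6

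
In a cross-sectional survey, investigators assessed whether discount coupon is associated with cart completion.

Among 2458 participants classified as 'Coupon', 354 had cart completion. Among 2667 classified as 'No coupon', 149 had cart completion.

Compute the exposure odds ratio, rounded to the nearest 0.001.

2.843

From the description: a = 354, b = 2104, c = 149, d = 2518.
OR = (a·d)/(b·c) = (354 × 2518) / (2104 × 149) = 891372 / 313496 = 2.84333
The odds of cart completion are about 2.84 times as high in the coupon group.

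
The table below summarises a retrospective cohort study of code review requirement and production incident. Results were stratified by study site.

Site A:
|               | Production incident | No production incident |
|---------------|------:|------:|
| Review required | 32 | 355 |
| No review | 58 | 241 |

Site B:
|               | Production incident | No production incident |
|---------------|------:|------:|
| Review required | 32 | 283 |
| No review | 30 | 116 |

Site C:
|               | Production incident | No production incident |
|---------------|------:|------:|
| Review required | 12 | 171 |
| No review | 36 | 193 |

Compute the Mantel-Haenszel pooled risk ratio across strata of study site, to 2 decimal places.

0.44

RR_MH = Σ(aᵢ·n₀ᵢ/nᵢ) / Σ(cᵢ·n₁ᵢ/nᵢ), with n₁ᵢ = aᵢ+bᵢ (exposed), n₀ᵢ = cᵢ+dᵢ (unexposed), nᵢ = n₁ᵢ+n₀ᵢ.
Stratum 1 (Site A): n₁ = 387, n₀ = 299, n = 686; a·n₀/n = 32·299/686 = 13.9475; c·n₁/n = 58·387/686 = 32.7201
Stratum 2 (Site B): n₁ = 315, n₀ = 146, n = 461; a·n₀/n = 32·146/461 = 10.1345; c·n₁/n = 30·315/461 = 20.4989
Stratum 3 (Site C): n₁ = 183, n₀ = 229, n = 412; a·n₀/n = 12·229/412 = 6.6699; c·n₁/n = 36·183/412 = 15.9903
RR_MH = (13.9475 + 10.1345 + 6.6699) / (32.7201 + 20.4989 + 15.9903) = 30.7519 / 69.2093 = 0.44433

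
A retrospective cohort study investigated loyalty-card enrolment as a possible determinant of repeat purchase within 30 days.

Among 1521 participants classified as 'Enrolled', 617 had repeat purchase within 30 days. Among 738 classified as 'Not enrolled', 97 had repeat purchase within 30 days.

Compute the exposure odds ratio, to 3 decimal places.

From the description: a = 617, b = 904, c = 97, d = 641.
OR = (a·d)/(b·c) = (617 × 641) / (904 × 97) = 395497 / 87688 = 4.51028
The odds of repeat purchase within 30 days are about 4.51 times as high in the enrolled group.

4.510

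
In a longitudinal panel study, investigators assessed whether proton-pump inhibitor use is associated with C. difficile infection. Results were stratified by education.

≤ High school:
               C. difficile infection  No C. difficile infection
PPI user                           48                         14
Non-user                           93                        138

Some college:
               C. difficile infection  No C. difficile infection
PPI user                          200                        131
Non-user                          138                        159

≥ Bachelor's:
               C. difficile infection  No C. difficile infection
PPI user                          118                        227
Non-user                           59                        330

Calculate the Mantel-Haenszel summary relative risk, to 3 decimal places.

RR_MH = Σ(aᵢ·n₀ᵢ/nᵢ) / Σ(cᵢ·n₁ᵢ/nᵢ), with n₁ᵢ = aᵢ+bᵢ (exposed), n₀ᵢ = cᵢ+dᵢ (unexposed), nᵢ = n₁ᵢ+n₀ᵢ.
Stratum 1 (≤ High school): n₁ = 62, n₀ = 231, n = 293; a·n₀/n = 48·231/293 = 37.8430; c·n₁/n = 93·62/293 = 19.6792
Stratum 2 (Some college): n₁ = 331, n₀ = 297, n = 628; a·n₀/n = 200·297/628 = 94.5860; c·n₁/n = 138·331/628 = 72.7357
Stratum 3 (≥ Bachelor's): n₁ = 345, n₀ = 389, n = 734; a·n₀/n = 118·389/734 = 62.5368; c·n₁/n = 59·345/734 = 27.7316
RR_MH = (37.8430 + 94.5860 + 62.5368) / (19.6792 + 72.7357 + 27.7316) = 194.9658 / 120.1465 = 1.62273

1.623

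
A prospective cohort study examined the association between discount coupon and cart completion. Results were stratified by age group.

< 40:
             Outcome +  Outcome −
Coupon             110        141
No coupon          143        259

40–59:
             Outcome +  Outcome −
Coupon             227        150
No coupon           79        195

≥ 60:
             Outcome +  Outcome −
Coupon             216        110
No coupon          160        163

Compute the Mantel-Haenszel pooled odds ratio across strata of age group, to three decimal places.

2.177

OR_MH = Σ(aᵢdᵢ/nᵢ) / Σ(bᵢcᵢ/nᵢ), where nᵢ is the stratum total.
Stratum 1 (< 40): n = 653; a·d/n = 110·259/653 = 43.6294; b·c/n = 141·143/653 = 30.8775
Stratum 2 (40–59): n = 651; a·d/n = 227·195/651 = 67.9954; b·c/n = 150·79/651 = 18.2028
Stratum 3 (≥ 60): n = 649; a·d/n = 216·163/649 = 54.2496; b·c/n = 110·160/649 = 27.1186
OR_MH = (43.6294 + 67.9954 + 54.2496) / (30.8775 + 18.2028 + 27.1186) = 165.8744 / 76.1989 = 2.17686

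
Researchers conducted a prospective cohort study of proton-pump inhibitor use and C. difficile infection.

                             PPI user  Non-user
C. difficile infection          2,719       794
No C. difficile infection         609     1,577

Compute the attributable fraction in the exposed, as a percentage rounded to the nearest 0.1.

Reading the table with exposure as columns: a = 2719 (PPI user, case), b = 609 (PPI user, non-case), c = 794 (Non-user, case), d = 1577.
Risk in exposed = 2719/3328 = 0.81701; risk in unexposed = 794/2371 = 0.33488.
RR = 0.81701/0.33488 = 2.43970
AR% = (RR − 1)/RR × 100 = (2.43970 − 1)/2.43970 × 100 = 59.0114%

59.0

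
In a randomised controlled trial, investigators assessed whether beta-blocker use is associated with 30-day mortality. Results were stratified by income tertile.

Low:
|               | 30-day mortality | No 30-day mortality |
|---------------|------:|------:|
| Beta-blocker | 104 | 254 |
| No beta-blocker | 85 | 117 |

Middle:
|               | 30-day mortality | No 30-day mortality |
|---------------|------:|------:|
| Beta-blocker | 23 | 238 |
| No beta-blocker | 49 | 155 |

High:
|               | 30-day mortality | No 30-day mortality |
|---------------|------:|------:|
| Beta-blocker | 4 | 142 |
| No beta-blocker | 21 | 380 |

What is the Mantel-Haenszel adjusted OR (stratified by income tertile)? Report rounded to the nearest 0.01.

0.47

OR_MH = Σ(aᵢdᵢ/nᵢ) / Σ(bᵢcᵢ/nᵢ), where nᵢ is the stratum total.
Stratum 1 (Low): n = 560; a·d/n = 104·117/560 = 21.7286; b·c/n = 254·85/560 = 38.5536
Stratum 2 (Middle): n = 465; a·d/n = 23·155/465 = 7.6667; b·c/n = 238·49/465 = 25.0796
Stratum 3 (High): n = 547; a·d/n = 4·380/547 = 2.7788; b·c/n = 142·21/547 = 5.4516
OR_MH = (21.7286 + 7.6667 + 2.7788) / (38.5536 + 25.0796 + 5.4516) = 32.1740 / 69.0847 = 0.46572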